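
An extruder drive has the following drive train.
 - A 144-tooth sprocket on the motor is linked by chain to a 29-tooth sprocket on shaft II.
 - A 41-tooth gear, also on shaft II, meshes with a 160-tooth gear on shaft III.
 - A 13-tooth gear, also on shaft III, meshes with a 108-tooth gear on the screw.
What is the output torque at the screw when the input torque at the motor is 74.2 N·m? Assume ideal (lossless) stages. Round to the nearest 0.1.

484.5 N·m

Chain: ratio = 29/144 = 0.20139; torque at shaft II = 74.2 × 0.20139 = 14.943 N·m.
Gear mesh: ratio = 160/41 = 3.9024; torque at shaft III = 14.943 × 3.9024 = 58.314 N·m.
Gear mesh: ratio = 108/13 = 8.3077; torque at the screw = 58.314 × 8.3077 = 484.46 N·m.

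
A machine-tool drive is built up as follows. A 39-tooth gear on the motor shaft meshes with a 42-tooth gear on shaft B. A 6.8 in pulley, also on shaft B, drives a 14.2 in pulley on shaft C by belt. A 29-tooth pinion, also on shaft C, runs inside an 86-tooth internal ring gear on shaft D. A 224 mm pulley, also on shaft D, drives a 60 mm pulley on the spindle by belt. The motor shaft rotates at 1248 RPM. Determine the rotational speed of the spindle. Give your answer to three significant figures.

Gear mesh: ratio = 42/39 = 1.0769, so shaft B turns at 1248 / 1.0769 = 1158.9 RPM.
Belt: ratio = 14.2/6.8 = 2.0882, so shaft C turns at 1158.9 / 2.0882 = 554.95 RPM.
Internal gear: ratio = 86/29 = 2.9655, so shaft D turns at 554.95 / 2.9655 = 187.13 RPM.
Belt: ratio = 60/224 = 0.26786, so the spindle turns at 187.13 / 0.26786 = 698.63 RPM.

699 RPM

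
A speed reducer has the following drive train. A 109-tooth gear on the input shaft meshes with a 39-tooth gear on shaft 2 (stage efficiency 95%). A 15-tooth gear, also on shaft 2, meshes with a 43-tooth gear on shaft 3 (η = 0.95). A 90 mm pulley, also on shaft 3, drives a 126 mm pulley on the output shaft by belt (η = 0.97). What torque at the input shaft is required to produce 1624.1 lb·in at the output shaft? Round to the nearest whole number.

1292 lb·in

Overall ratio R = 0.3578 × 2.8667 × 1.4 = 1.436; overall efficiency η = 0.95 × 0.95 × 0.97 = 0.8754.
Input torque = output torque / (R × η) = 1624.1 / (1.436 × 0.8754) = 1292 lb·in.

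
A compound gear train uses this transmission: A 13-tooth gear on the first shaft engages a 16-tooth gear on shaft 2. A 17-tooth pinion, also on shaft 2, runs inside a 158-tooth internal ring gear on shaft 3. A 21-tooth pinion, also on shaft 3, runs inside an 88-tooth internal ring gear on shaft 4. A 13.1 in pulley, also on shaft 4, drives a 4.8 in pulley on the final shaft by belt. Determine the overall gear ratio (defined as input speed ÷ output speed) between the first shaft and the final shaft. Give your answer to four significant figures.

17.56

Each stage contributes driven/driver: gear mesh 16/13 = 1.2308, internal gear 158/17 = 9.2941, internal gear 88/21 = 4.1905, belt 4.8/13.1 = 0.36641.
Overall: 1.2308 × 9.2941 × 4.1905 × 0.36641 = 17.564.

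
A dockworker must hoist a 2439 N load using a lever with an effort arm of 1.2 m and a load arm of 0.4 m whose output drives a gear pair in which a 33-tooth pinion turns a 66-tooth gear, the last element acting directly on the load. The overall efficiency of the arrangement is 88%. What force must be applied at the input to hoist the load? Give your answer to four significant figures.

Lever MA = effort arm / load arm = 1.2/0.4 = 3.
Gear pair MA = 66/33 = 2.
Combined ideal MA = 3 × 2 = 6.
Actual MA = 6 × 0.88 = 5.28.
Effort = load / actual MA = 2439 / 5.28 = 461.93 N.

461.9 N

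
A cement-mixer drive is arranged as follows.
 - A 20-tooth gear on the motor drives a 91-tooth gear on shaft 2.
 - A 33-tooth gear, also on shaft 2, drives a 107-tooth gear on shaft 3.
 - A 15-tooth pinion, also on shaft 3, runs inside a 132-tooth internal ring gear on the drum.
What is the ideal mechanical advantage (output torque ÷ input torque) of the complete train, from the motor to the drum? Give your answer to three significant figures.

130

Each stage contributes driven/driver: gear mesh 91/20 = 4.55, gear mesh 107/33 = 3.2424, internal gear 132/15 = 8.8.
Overall: 4.55 × 3.2424 × 8.8 = 129.83.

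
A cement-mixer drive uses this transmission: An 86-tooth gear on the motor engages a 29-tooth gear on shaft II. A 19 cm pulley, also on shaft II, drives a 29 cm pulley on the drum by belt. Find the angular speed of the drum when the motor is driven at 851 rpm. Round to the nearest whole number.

1653 rpm

gear mesh 29/86 = 0.33721 → 851/0.33721 = 2523.7 rpm
belt 29/19 = 1.5263 → 2523.7/1.5263 = 1653.4 rpm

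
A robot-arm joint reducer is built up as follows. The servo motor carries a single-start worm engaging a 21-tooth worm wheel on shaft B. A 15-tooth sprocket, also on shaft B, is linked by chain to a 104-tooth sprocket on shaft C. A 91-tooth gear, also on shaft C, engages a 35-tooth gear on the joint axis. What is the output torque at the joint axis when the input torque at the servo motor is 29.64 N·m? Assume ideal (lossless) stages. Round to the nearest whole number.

After the worm (21/1): 29.64 × 21 = 622.44 N·m
After the chain (104/15): 622.44 × 6.9333 = 4315.6 N·m
After the gear mesh (35/91): 4315.6 × 0.38462 = 1659.8 N·m

1660 N·m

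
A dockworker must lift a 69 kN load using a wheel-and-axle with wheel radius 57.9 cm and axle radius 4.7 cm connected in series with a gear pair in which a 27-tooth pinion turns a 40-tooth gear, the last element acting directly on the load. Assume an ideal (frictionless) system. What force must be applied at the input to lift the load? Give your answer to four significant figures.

Wheel-and-axle MA = R/r = 57.9/4.7 = 12.319.
Gear pair MA = 40/27 = 1.4815.
Combined ideal MA = 12.319 × 1.4815 = 18.251.
Effort = load / MA = 69 / 18.251 = 3.7807 kN.

3.781 kN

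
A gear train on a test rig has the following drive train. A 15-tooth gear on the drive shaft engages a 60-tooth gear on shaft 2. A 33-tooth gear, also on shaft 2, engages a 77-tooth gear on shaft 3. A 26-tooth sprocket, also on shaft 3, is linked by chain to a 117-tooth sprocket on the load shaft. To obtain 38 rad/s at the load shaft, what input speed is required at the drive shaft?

Overall ratio R = 4 × 2.3333 × 4.5 = 42.
Required input speed = output speed × R = 38 × 42 = 1596 rad/s.

1596 rad/s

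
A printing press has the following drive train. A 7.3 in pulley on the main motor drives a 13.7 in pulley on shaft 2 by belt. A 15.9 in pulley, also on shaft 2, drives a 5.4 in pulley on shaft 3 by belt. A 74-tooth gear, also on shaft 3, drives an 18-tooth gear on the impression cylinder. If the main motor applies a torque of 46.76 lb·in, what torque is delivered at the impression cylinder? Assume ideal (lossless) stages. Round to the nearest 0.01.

7.25 lb·in

After the belt (13.7/7.3): 46.76 × 1.8767 = 87.755 lb·in
After the belt (5.4/15.9): 87.755 × 0.33962 = 29.804 lb·in
After the gear mesh (18/74): 29.804 × 0.24324 = 7.2495 lb·in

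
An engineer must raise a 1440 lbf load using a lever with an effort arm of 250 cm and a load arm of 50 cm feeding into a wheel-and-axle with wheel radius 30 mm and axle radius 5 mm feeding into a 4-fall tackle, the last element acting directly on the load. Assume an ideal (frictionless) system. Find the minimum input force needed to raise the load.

12 lbf

Lever MA = effort arm / load arm = 250/50 = 5.
Wheel-and-axle MA = R/r = 30/5 = 6.
Block-and-tackle MA = number of supporting rope parts = 4.
Combined ideal MA = 5 × 6 × 4 = 120.
Effort = load / MA = 1440 / 120 = 12 lbf.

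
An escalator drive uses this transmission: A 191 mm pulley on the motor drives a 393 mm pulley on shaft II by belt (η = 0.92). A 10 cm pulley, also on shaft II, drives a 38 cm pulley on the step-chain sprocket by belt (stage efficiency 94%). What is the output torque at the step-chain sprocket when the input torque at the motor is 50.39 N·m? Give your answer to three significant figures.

341 N·m

Belt: ratio = 393/191 = 2.0576; torque at shaft II = 50.39 × 2.0576 × 0.92 = 95.387 N·m.
Belt: ratio = 38/10 = 3.8; torque at the step-chain sprocket = 95.387 × 3.8 × 0.94 = 340.72 N·m.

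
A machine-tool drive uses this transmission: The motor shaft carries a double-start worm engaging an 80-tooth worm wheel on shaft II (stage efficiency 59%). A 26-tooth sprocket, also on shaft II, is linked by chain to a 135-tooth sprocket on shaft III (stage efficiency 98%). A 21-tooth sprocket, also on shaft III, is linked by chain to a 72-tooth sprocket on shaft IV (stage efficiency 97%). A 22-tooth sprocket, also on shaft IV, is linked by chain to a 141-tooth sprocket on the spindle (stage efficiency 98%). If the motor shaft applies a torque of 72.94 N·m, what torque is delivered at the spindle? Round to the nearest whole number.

worm 80/2 = 40 → τ = 72.94·40·0.59 = 1721.4 N·m
chain 135/26 = 5.1923 → τ = 1721.4·5.1923·0.98 = 8759.2 N·m
chain 72/21 = 3.4286 → τ = 8759.2·3.4286·0.97 = 29131 N·m
chain 141/22 = 6.4091 → τ = 29131·6.4091·0.98 = 1.8297e+05 N·m

182967 N·m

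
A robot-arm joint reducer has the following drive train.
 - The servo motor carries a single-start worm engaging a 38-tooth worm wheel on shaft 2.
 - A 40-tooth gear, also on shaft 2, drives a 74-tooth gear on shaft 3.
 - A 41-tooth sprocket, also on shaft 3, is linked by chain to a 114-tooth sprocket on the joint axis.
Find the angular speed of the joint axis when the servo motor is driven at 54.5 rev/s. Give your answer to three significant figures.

0.279 rev/s

the servo motor → shaft 2 (worm, 38/1): 54.5 ÷ 38 = 1.4342 rev/s
shaft 2 → shaft 3 (gear mesh, 74/40): 1.4342 ÷ 1.85 = 0.77525 rev/s
shaft 3 → the joint axis (chain, 114/41): 0.77525 ÷ 2.7805 = 0.27882 rev/s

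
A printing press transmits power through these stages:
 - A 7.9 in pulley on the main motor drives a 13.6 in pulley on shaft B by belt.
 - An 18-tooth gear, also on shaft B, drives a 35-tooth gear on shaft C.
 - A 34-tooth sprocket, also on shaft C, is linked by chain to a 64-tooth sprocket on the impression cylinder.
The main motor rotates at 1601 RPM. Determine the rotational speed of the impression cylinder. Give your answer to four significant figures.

the main motor → shaft B (belt, 13.6/7.9): 1601 ÷ 1.7215 = 929.99 RPM
shaft B → shaft C (gear mesh, 35/18): 929.99 ÷ 1.9444 = 478.28 RPM
shaft C → the impression cylinder (chain, 64/34): 478.28 ÷ 1.8824 = 254.09 RPM

254.1 RPM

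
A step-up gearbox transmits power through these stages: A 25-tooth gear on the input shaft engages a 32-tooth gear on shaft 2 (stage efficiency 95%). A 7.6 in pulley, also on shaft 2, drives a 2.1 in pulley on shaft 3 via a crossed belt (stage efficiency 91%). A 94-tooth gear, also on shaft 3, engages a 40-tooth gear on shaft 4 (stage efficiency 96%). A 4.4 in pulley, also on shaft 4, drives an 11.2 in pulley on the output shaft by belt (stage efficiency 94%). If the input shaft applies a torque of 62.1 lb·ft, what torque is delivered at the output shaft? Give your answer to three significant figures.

After the gear mesh (32/25): 62.1 × 1.28 × 0.95 = 75.514 lb·ft
After the belt (2.1/7.6): 75.514 × 0.27632 × 0.91 = 18.988 lb·ft
After the gear mesh (40/94): 18.988 × 0.42553 × 0.96 = 7.7567 lb·ft
After the belt (11.2/4.4): 7.7567 × 2.5455 × 0.94 = 18.56 lb·ft

18.6 lb·ft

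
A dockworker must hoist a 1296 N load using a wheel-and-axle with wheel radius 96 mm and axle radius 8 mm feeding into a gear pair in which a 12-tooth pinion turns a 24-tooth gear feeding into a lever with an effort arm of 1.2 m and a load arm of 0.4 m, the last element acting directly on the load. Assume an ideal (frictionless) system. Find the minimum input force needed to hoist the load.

18 N

Wheel-and-axle MA = R/r = 96/8 = 12.
Gear pair MA = 24/12 = 2.
Lever MA = effort arm / load arm = 1.2/0.4 = 3.
Combined ideal MA = 12 × 2 × 3 = 72.
Effort = load / MA = 1296 / 72 = 18 N.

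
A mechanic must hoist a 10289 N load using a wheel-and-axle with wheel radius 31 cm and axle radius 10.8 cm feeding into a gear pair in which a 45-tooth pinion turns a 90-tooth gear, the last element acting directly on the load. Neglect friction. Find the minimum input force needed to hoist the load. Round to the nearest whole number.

Wheel-and-axle MA = R/r = 31/10.8 = 2.8704.
Gear pair MA = 90/45 = 2.
Combined ideal MA = 2.8704 × 2 = 5.7407.
Effort = load / MA = 10289 / 5.7407 = 1792.3 N.

1792 N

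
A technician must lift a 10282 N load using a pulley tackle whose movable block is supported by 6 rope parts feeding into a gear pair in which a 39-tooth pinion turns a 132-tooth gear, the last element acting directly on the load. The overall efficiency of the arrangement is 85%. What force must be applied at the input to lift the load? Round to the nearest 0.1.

595.7 N

Block-and-tackle MA = number of supporting rope parts = 6.
Gear pair MA = 132/39 = 3.3846.
Combined ideal MA = 6 × 3.3846 = 20.308.
Actual MA = 20.308 × 0.85 = 17.262.
Effort = load / actual MA = 10282 / 17.262 = 595.66 N.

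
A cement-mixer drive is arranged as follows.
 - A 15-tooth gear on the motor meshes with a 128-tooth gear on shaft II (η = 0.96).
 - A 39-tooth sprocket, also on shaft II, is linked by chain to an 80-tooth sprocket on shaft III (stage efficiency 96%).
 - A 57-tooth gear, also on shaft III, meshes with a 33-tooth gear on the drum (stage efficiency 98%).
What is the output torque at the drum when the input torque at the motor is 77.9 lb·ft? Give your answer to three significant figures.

gear mesh 128/15 = 8.5333 → τ = 77.9·8.5333·0.96 = 638.16 lb·ft
chain 80/39 = 2.0513 → τ = 638.16·2.0513·0.96 = 1256.7 lb·ft
gear mesh 33/57 = 0.57895 → τ = 1256.7·0.57895·0.98 = 713 lb·ft

713 lb·ft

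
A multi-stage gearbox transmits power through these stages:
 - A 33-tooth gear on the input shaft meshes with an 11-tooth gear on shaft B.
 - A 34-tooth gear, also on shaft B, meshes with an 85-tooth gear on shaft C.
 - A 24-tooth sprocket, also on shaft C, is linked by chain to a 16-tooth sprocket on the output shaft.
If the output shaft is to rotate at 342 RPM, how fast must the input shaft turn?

190 RPM

Overall ratio R = 0.33333 × 2.5 × 0.66667 = 0.55556.
Required input speed = output speed × R = 342 × 0.55556 = 190 RPM.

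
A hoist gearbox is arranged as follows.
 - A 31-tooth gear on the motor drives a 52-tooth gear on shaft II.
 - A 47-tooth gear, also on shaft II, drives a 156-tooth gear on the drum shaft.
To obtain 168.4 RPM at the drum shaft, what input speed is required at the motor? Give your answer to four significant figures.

937.6 RPM

Overall ratio R = 1.6774 × 3.3191 = 5.5676.
Required input speed = output speed × R = 168.4 × 5.5676 = 937.58 RPM.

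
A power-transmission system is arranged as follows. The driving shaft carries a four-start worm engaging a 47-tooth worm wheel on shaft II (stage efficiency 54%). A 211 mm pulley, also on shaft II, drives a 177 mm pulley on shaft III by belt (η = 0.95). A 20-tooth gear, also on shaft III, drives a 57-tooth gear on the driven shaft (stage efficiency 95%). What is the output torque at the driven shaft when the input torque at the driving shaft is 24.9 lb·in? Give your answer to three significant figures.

Worm: ratio = 47/4 = 11.75; torque at shaft II = 24.9 × 11.75 × 0.54 = 157.99 lb·in.
Belt: ratio = 177/211 = 0.83886; torque at shaft III = 157.99 × 0.83886 × 0.95 = 125.91 lb·in.
Gear mesh: ratio = 57/20 = 2.85; torque at the driven shaft = 125.91 × 2.85 × 0.95 = 340.89 lb·in.

341 lb·in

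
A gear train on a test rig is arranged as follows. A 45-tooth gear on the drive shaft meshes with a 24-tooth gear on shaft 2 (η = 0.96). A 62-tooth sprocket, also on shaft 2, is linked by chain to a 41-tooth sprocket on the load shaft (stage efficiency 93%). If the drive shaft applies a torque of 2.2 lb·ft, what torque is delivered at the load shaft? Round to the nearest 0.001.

Gear mesh: ratio = 24/45 = 0.53333; torque at shaft 2 = 2.2 × 0.53333 × 0.96 = 1.1264 lb·ft.
Chain: ratio = 41/62 = 0.66129; torque at the load shaft = 1.1264 × 0.66129 × 0.93 = 0.69274 lb·ft.

0.693 lb·ft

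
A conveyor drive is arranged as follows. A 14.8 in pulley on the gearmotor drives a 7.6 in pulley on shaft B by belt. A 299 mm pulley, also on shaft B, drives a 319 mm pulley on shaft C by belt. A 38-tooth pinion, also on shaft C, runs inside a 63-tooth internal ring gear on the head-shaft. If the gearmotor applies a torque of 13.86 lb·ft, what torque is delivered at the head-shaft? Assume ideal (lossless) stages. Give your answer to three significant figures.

12.6 lb·ft

Belt: ratio = 7.6/14.8 = 0.51351; torque at shaft B = 13.86 × 0.51351 = 7.1173 lb·ft.
Belt: ratio = 319/299 = 1.0669; torque at shaft C = 7.1173 × 1.0669 = 7.5934 lb·ft.
Internal gear: ratio = 63/38 = 1.6579; torque at the head-shaft = 7.5934 × 1.6579 = 12.589 lb·ft.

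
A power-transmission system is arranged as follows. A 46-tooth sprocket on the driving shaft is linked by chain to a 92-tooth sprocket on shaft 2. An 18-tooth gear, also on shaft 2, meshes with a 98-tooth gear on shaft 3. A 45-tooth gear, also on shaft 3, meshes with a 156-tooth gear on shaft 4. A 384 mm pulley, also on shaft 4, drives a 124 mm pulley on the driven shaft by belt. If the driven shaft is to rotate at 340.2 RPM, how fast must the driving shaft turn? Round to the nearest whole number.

Overall ratio R = 2 × 5.4444 × 3.4667 × 0.32292 = 12.19.
Required input speed = output speed × R = 340.2 × 12.19 = 4146.9 RPM.

4147 RPM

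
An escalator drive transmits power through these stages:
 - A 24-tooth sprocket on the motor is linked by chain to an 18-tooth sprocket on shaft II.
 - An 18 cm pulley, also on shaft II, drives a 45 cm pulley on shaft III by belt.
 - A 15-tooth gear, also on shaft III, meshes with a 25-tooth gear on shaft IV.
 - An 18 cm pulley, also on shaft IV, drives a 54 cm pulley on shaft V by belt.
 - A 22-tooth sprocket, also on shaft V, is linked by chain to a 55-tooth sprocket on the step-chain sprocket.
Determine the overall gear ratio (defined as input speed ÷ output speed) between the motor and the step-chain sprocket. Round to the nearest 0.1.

23.4

Each stage contributes driven/driver: chain 18/24 = 0.75, belt 45/18 = 2.5, gear mesh 25/15 = 1.6667, belt 54/18 = 3, chain 55/22 = 2.5.
Overall: 0.75 × 2.5 × 1.6667 × 3 × 2.5 = 23.438.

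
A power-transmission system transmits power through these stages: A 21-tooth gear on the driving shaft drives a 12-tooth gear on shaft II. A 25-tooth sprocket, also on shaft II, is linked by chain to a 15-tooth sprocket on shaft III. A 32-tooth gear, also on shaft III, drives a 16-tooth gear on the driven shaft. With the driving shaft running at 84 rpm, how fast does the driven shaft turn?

490 rpm

the driving shaft → shaft II (gear mesh, 12/21): 84 ÷ 0.57143 = 147 rpm
shaft II → shaft III (chain, 15/25): 147 ÷ 0.6 = 245 rpm
shaft III → the driven shaft (gear mesh, 16/32): 245 ÷ 0.5 = 490 rpm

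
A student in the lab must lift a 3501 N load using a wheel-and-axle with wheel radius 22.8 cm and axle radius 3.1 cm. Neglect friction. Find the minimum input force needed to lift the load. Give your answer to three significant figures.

Wheel-and-axle MA = R/r = 22.8/3.1 = 7.3548.
Effort = load / MA = 3501 / 7.3548 = 476.01 N.

476 N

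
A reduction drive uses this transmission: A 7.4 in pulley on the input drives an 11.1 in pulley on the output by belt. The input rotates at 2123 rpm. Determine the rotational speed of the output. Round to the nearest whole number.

belt 11.1/7.4 = 1.5 → 2123/1.5 = 1415.3 rpm

1415 rpm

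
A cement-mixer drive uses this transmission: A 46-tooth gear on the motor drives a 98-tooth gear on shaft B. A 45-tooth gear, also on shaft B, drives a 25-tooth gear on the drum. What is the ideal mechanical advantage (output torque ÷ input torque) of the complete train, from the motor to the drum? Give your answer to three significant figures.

1.18

Each stage contributes driven/driver: gear mesh 98/46 = 2.1304, gear mesh 25/45 = 0.55556.
Overall: 2.1304 × 0.55556 = 1.1836.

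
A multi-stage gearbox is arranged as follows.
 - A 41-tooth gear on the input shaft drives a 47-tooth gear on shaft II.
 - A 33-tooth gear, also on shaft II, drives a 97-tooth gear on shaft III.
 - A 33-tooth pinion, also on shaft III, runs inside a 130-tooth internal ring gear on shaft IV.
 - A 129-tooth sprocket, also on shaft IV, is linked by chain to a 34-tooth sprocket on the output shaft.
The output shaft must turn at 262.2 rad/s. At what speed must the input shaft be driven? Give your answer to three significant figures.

917 rad/s

Overall ratio R = 1.1463 × 2.9394 × 3.9394 × 0.26357 = 3.4986.
Required input speed = output speed × R = 262.2 × 3.4986 = 917.32 rad/s.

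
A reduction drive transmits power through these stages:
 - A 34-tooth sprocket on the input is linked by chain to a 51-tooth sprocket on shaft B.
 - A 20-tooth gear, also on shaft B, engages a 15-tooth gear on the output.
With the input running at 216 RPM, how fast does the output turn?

192 RPM

Chain: ratio = 51/34 = 1.5, so shaft B turns at 216 / 1.5 = 144 RPM.
Gear mesh: ratio = 15/20 = 0.75, so the output turns at 144 / 0.75 = 192 RPM.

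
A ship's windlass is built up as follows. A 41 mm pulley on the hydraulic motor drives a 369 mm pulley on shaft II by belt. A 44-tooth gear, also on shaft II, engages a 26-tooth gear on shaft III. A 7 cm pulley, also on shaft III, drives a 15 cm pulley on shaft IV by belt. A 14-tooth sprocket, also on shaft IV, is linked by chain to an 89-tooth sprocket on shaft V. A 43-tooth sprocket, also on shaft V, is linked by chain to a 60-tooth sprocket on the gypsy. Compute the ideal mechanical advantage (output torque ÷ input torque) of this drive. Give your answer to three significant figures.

Each stage contributes driven/driver: belt 369/41 = 9, gear mesh 26/44 = 0.59091, belt 15/7 = 2.1429, chain 89/14 = 6.3571, chain 60/43 = 1.3953.
Overall: 9 × 0.59091 × 2.1429 × 6.3571 × 1.3953 = 101.09.

101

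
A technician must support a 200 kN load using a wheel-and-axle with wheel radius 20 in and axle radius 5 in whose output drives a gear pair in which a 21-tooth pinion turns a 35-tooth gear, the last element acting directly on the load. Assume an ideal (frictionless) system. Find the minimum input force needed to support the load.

Wheel-and-axle MA = R/r = 20/5 = 4.
Gear pair MA = 35/21 = 1.6667.
Combined ideal MA = 4 × 1.6667 = 6.6667.
Effort = load / MA = 200 / 6.6667 = 30 kN.

30 kN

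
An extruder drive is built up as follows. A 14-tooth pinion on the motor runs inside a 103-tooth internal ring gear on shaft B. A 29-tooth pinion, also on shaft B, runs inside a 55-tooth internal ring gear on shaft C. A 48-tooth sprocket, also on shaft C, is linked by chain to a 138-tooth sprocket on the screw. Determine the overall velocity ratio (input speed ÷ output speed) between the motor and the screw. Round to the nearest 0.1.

40.1

Each stage contributes driven/driver: internal gear 103/14 = 7.3571, internal gear 55/29 = 1.8966, chain 138/48 = 2.875.
Overall: 7.3571 × 1.8966 × 2.875 = 40.115.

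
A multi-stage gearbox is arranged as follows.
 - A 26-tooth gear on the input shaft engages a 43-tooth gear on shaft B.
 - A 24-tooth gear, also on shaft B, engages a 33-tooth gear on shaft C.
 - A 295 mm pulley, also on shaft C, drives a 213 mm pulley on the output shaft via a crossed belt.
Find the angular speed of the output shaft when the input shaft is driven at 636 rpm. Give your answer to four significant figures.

387.3 rpm

Gear mesh: ratio = 43/26 = 1.6538, so shaft B turns at 636 / 1.6538 = 384.56 rpm.
Gear mesh: ratio = 33/24 = 1.375, so shaft C turns at 384.56 / 1.375 = 279.68 rpm.
Belt: ratio = 213/295 = 0.72203, so the output shaft turns at 279.68 / 0.72203 = 387.35 rpm.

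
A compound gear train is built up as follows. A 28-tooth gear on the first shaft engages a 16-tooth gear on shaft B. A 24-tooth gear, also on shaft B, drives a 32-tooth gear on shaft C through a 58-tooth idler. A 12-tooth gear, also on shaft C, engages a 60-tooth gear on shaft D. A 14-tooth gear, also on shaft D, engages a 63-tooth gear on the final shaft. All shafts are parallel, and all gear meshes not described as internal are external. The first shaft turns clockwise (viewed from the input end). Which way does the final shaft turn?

counterclockwise

the first shaft → shaft B: external mesh, 1 reversal → CCW.
shaft B → shaft C: driver → idler → driven is 2 external meshes, 2 reversals → CCW.
shaft C → shaft D: external mesh, 1 reversal → CW.
shaft D → the final shaft: external mesh, 1 reversal → CCW.
5 reversals in total — an odd number — so the final shaft turns opposite to the first shaft.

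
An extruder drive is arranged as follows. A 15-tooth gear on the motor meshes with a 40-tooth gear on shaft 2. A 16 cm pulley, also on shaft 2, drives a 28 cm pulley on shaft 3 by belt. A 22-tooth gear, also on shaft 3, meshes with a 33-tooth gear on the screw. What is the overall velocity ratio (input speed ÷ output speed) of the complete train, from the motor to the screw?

Each stage contributes driven/driver: gear mesh 40/15 = 2.6667, belt 28/16 = 1.75, gear mesh 33/22 = 1.5.
Overall: 2.6667 × 1.75 × 1.5 = 7.

7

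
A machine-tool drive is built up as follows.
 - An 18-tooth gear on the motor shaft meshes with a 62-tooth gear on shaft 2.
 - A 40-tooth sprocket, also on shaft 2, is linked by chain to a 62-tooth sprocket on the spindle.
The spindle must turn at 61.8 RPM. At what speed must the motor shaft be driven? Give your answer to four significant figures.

329.9 RPM

Overall ratio R = 3.4444 × 1.55 = 5.3389.
Required input speed = output speed × R = 61.8 × 5.3389 = 329.94 RPM.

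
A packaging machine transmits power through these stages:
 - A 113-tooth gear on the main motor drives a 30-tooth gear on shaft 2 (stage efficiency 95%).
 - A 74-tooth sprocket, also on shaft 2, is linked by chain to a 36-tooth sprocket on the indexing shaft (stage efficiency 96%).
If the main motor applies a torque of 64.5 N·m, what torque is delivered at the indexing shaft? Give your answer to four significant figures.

After the gear mesh (30/113): 64.5 × 0.26549 × 0.95 = 16.268 N·m
After the chain (36/74): 16.268 × 0.48649 × 0.96 = 7.5975 N·m

7.597 N·m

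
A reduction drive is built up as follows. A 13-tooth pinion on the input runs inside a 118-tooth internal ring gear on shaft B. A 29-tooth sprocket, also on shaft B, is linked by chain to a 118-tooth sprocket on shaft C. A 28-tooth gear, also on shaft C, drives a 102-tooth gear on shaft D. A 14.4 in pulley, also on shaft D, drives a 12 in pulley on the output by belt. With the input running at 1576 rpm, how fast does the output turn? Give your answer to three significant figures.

14.1 rpm

Internal gear: ratio = 118/13 = 9.0769, so shaft B turns at 1576 / 9.0769 = 173.63 rpm.
Chain: ratio = 118/29 = 4.069, so shaft C turns at 173.63 / 4.069 = 42.671 rpm.
Gear mesh: ratio = 102/28 = 3.6429, so shaft D turns at 42.671 / 3.6429 = 11.714 rpm.
Belt: ratio = 12/14.4 = 0.83333, so the output turns at 11.714 / 0.83333 = 14.056 rpm.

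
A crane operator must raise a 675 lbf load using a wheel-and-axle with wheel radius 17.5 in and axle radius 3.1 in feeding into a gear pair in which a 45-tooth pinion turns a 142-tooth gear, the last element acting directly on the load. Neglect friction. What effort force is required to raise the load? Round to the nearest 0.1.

37.9 lbf

Wheel-and-axle MA = R/r = 17.5/3.1 = 5.6452.
Gear pair MA = 142/45 = 3.1556.
Combined ideal MA = 5.6452 × 3.1556 = 17.814.
Effort = load / MA = 675 / 17.814 = 37.892 lbf.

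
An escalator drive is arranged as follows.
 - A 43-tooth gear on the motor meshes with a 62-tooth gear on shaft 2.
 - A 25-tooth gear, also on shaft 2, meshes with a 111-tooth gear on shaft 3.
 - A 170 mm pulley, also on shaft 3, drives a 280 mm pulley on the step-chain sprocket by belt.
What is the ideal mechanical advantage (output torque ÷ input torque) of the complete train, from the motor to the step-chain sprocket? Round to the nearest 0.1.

Each stage contributes driven/driver: gear mesh 62/43 = 1.4419, gear mesh 111/25 = 4.44, belt 280/170 = 1.6471.
Overall: 1.4419 × 4.44 × 1.6471 = 10.544.

10.5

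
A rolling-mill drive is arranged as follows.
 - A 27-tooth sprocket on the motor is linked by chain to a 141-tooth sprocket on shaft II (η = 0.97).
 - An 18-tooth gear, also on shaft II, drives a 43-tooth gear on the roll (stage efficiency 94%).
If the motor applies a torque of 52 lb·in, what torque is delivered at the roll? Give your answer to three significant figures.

chain 141/27 = 5.2222 → τ = 52·5.2222·0.97 = 263.41 lb·in
gear mesh 43/18 = 2.3889 → τ = 263.41·2.3889·0.94 = 591.5 lb·in

591 lb·in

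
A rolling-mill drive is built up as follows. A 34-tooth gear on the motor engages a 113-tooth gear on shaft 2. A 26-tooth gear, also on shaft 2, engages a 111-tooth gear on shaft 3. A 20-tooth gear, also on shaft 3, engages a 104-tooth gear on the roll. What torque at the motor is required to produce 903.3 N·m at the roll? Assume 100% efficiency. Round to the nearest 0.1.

12.2 N·m

Overall ratio R = 3.3235 × 4.2692 × 5.2 = 73.782.
Input torque = output torque / R = 903.3 / 73.782 = 12.243 N·m.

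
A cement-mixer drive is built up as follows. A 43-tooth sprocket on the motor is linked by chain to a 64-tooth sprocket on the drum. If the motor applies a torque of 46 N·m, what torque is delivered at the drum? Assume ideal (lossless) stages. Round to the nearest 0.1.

68.5 N·m

Chain: ratio = 64/43 = 1.4884; torque at the drum = 46 × 1.4884 = 68.465 N·m.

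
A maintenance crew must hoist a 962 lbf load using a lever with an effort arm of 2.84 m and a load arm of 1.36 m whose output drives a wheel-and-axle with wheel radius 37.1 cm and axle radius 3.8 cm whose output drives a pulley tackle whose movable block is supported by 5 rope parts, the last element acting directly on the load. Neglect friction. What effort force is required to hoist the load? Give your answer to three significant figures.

9.44 lbf

Lever MA = effort arm / load arm = 2.84/1.36 = 2.0882.
Wheel-and-axle MA = R/r = 37.1/3.8 = 9.7632.
Block-and-tackle MA = number of supporting rope parts = 5.
Combined ideal MA = 2.0882 × 9.7632 × 5 = 101.94.
Effort = load / MA = 962 / 101.94 = 9.437 lbf.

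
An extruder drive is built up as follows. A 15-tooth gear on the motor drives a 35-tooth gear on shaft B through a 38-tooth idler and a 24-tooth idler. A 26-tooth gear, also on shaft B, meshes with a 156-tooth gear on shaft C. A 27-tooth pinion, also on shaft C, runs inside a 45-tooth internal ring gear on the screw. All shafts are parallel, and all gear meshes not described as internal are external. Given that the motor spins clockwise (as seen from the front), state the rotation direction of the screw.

the motor → shaft B: driver → idler → idler → driven is 3 external meshes, 3 reversals → CCW.
shaft B → shaft C: external mesh, 1 reversal → CW.
shaft C → the screw: internal mesh, same direction → CW.
4 reversals in total — an even number — so the screw turns the same way as the motor.

clockwise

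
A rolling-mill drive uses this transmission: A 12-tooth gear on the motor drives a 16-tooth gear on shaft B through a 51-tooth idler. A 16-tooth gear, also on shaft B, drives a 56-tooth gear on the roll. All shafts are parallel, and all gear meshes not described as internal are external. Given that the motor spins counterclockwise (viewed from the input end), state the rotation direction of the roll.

the motor → shaft B: driver → idler → driven is 2 external meshes, 2 reversals → CCW.
shaft B → the roll: external mesh, 1 reversal → CW.
3 reversals in total — an odd number — so the roll turns opposite to the motor.

clockwise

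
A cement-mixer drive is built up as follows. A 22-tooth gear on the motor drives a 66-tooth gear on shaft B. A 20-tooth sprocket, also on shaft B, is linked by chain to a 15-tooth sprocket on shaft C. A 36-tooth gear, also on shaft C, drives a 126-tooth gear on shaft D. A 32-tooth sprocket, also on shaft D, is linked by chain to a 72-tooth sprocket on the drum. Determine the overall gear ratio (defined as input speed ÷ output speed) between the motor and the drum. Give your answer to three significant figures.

17.7

Each stage contributes driven/driver: gear mesh 66/22 = 3, chain 15/20 = 0.75, gear mesh 126/36 = 3.5, chain 72/32 = 2.25.
Overall: 3 × 0.75 × 3.5 × 2.25 = 17.719.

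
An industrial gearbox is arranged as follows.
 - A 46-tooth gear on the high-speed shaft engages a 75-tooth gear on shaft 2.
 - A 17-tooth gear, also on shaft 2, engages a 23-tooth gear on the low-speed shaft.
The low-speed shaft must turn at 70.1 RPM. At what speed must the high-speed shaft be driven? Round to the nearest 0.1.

Overall ratio R = 1.6304 × 1.3529 = 2.2059.
Required input speed = output speed × R = 70.1 × 2.2059 = 154.63 RPM.

154.6 RPM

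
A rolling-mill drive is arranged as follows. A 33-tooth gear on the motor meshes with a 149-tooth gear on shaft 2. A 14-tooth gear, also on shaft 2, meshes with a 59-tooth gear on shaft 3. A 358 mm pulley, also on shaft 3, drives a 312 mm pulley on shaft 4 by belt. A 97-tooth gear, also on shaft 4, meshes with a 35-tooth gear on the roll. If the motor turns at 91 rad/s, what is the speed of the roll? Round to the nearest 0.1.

the motor → shaft 2 (gear mesh, 149/33): 91 ÷ 4.5152 = 20.154 rad/s
shaft 2 → shaft 3 (gear mesh, 59/14): 20.154 ÷ 4.2143 = 4.7824 rad/s
shaft 3 → shaft 4 (belt, 312/358): 4.7824 ÷ 0.87151 = 5.4875 rad/s
shaft 4 → the roll (gear mesh, 35/97): 5.4875 ÷ 0.36082 = 15.208 rad/s

15.2 rad/s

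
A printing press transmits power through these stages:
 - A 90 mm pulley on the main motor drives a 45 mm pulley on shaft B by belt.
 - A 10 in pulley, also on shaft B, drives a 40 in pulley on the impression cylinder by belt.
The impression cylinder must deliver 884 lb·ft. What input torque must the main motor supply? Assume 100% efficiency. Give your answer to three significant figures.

442 lb·ft

Overall ratio R = 0.5 × 4 = 2.
Input torque = output torque / R = 884 / 2 = 442 lb·ft.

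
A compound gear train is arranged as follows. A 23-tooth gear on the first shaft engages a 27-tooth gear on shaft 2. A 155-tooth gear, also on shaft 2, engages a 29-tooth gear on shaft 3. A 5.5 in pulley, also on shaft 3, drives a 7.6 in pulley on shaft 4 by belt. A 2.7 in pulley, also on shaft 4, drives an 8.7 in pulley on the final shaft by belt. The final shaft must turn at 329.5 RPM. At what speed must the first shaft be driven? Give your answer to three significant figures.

322 RPM

Overall ratio R = 1.1739 × 0.1871 × 1.3818 × 3.2222 = 0.97793.
Required input speed = output speed × R = 329.5 × 0.97793 = 322.23 RPM.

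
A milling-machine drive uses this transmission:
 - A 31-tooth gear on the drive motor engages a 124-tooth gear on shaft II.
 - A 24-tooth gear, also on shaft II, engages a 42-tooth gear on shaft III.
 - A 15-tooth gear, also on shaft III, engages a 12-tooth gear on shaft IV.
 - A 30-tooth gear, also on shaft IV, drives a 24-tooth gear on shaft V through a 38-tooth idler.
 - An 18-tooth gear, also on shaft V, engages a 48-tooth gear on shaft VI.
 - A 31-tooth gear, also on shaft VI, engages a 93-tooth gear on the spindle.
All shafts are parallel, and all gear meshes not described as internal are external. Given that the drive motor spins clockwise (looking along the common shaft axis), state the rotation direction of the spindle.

counterclockwise

the drive motor → shaft II: external mesh, 1 reversal → CCW.
shaft II → shaft III: external mesh, 1 reversal → CW.
shaft III → shaft IV: external mesh, 1 reversal → CCW.
shaft IV → shaft V: driver → idler → driven is 2 external meshes, 2 reversals → CCW.
shaft V → shaft VI: external mesh, 1 reversal → CW.
shaft VI → the spindle: external mesh, 1 reversal → CCW.
7 reversals in total — an odd number — so the spindle turns opposite to the drive motor.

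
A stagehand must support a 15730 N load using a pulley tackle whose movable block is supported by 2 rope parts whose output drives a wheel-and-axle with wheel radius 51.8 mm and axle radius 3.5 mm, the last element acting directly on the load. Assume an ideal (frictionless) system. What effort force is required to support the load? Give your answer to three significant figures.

Block-and-tackle MA = number of supporting rope parts = 2.
Wheel-and-axle MA = R/r = 51.8/3.5 = 14.8.
Combined ideal MA = 2 × 14.8 = 29.6.
Effort = load / MA = 15730 / 29.6 = 531.42 N.

531 N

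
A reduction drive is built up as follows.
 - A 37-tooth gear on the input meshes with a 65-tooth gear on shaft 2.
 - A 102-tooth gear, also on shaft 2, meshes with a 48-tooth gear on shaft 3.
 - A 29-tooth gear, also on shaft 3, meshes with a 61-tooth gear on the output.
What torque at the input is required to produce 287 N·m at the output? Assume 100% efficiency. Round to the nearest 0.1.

165.0 N·m

Overall ratio R = 1.7568 × 0.47059 × 2.1034 = 1.7389.
Input torque = output torque / R = 287 / 1.7389 = 165.04 N·m.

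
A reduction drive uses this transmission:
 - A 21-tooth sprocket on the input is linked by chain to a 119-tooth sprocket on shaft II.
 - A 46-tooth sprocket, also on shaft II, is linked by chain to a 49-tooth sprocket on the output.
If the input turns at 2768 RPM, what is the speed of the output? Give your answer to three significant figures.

459 RPM

the input → shaft II (chain, 119/21): 2768 ÷ 5.6667 = 488.47 RPM
shaft II → the output (chain, 49/46): 488.47 ÷ 1.0652 = 458.56 RPM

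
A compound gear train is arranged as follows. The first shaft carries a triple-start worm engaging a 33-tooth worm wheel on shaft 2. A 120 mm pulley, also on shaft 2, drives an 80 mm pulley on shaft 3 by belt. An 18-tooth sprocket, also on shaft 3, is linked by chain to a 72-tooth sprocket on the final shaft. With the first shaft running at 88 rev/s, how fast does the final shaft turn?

3 rev/s

worm 33/3 = 11 → 88/11 = 8 rev/s
belt 80/120 = 0.66667 → 8/0.66667 = 12 rev/s
chain 72/18 = 4 → 12/4 = 3 rev/s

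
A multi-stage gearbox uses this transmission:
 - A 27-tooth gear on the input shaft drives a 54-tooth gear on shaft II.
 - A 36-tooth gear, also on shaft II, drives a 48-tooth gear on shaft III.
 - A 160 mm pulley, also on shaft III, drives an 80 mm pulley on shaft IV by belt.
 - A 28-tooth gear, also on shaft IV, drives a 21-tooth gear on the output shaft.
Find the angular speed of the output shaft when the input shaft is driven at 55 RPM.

gear mesh 54/27 = 2 → 55/2 = 27.5 RPM
gear mesh 48/36 = 1.3333 → 27.5/1.3333 = 20.625 RPM
belt 80/160 = 0.5 → 20.625/0.5 = 41.25 RPM
gear mesh 21/28 = 0.75 → 41.25/0.75 = 55 RPM

55 RPM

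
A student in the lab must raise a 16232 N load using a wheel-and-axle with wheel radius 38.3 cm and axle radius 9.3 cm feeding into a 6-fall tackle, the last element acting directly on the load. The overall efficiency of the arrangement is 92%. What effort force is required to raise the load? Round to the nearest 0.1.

714.0 N

Wheel-and-axle MA = R/r = 38.3/9.3 = 4.1183.
Block-and-tackle MA = number of supporting rope parts = 6.
Combined ideal MA = 4.1183 × 6 = 24.71.
Actual MA = 24.71 × 0.92 = 22.733.
Effort = load / actual MA = 16232 / 22.733 = 714.03 N.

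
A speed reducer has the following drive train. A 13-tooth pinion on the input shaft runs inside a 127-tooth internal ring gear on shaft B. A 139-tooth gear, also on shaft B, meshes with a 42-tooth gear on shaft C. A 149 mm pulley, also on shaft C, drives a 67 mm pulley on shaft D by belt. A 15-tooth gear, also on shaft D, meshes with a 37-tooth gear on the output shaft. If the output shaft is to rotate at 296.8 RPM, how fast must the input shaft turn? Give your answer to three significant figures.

972 RPM

Overall ratio R = 9.7692 × 0.30216 × 0.44966 × 2.4667 = 3.2741.
Required input speed = output speed × R = 296.8 × 3.2741 = 971.76 RPM.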